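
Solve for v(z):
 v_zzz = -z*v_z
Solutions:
 v(z) = C1 + Integral(C2*airyai(-z) + C3*airybi(-z), z)


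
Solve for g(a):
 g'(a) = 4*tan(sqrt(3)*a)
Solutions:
 g(a) = C1 - 4*sqrt(3)*log(cos(sqrt(3)*a))/3


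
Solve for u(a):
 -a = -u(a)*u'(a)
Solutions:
 u(a) = -sqrt(C1 + a^2)
 u(a) = sqrt(C1 + a^2)


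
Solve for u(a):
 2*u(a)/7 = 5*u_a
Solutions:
 u(a) = C1*exp(2*a/35)


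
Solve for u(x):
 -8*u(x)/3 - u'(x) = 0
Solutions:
 u(x) = C1*exp(-8*x/3)


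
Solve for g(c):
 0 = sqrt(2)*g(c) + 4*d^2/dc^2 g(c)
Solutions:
 g(c) = C1*sin(2^(1/4)*c/2) + C2*cos(2^(1/4)*c/2)


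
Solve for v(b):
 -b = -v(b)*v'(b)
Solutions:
 v(b) = -sqrt(C1 + b^2)
 v(b) = sqrt(C1 + b^2)


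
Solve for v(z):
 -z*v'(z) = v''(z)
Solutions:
 v(z) = C1 + C2*erf(sqrt(2)*z/2)


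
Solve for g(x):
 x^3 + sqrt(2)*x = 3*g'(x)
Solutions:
 g(x) = C1 + x^4/12 + sqrt(2)*x^2/6


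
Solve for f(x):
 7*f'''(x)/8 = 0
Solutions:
 f(x) = C1 + C2*x + C3*x^2


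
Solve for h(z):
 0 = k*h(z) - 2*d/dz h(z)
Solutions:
 h(z) = C1*exp(k*z/2)


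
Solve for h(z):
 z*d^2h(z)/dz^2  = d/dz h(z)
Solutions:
 h(z) = C1 + C2*z^2


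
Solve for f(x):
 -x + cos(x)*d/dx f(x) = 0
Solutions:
 f(x) = C1 + Integral(x/cos(x), x)


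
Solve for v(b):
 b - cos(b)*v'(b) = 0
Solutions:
 v(b) = C1 + Integral(b/cos(b), b)


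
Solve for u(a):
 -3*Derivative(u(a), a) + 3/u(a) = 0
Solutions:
 u(a) = -sqrt(C1 + 2*a)
 u(a) = sqrt(C1 + 2*a)


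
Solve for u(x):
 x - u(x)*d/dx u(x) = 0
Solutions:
 u(x) = -sqrt(C1 + x^2)
 u(x) = sqrt(C1 + x^2)


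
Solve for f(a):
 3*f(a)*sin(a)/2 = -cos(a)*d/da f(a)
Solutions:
 f(a) = C1*cos(a)^(3/2)


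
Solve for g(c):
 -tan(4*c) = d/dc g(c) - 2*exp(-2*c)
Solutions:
 g(c) = C1 - log(tan(4*c)^2 + 1)/8 - exp(-2*c)


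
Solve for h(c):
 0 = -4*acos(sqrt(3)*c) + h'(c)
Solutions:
 h(c) = C1 + 4*c*acos(sqrt(3)*c) - 4*sqrt(3)*sqrt(1 - 3*c^2)/3


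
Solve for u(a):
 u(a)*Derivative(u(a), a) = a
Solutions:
 u(a) = -sqrt(C1 + a^2)
 u(a) = sqrt(C1 + a^2)


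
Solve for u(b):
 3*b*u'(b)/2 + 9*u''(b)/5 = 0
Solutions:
 u(b) = C1 + C2*erf(sqrt(15)*b/6)


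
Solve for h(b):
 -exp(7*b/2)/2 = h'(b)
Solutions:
 h(b) = C1 - exp(7*b/2)/7


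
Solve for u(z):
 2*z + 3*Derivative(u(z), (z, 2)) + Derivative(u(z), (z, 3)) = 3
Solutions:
 u(z) = C1 + C2*z + C3*exp(-3*z) - z^3/9 + 11*z^2/18


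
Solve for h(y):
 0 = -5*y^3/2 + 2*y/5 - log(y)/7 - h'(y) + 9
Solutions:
 h(y) = C1 - 5*y^4/8 + y^2/5 - y*log(y)/7 + 64*y/7


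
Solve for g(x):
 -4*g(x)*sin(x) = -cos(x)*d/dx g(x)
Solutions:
 g(x) = C1/cos(x)^4


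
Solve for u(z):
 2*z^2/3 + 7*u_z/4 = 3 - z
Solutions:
 u(z) = C1 - 8*z^3/63 - 2*z^2/7 + 12*z/7


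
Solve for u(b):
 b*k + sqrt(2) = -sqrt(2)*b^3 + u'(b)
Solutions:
 u(b) = C1 + sqrt(2)*b^4/4 + b^2*k/2 + sqrt(2)*b


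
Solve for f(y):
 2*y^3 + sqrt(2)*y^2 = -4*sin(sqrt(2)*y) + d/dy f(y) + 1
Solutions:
 f(y) = C1 + y^4/2 + sqrt(2)*y^3/3 - y - 2*sqrt(2)*cos(sqrt(2)*y)


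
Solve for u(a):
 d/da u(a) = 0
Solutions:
 u(a) = C1


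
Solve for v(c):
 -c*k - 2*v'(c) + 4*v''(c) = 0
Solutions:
 v(c) = C1 + C2*exp(c/2) - c^2*k/4 - c*k


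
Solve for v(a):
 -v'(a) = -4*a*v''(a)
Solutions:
 v(a) = C1 + C2*a^(5/4)


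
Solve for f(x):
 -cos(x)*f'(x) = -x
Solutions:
 f(x) = C1 + Integral(x/cos(x), x)


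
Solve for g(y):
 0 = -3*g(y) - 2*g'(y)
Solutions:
 g(y) = C1*exp(-3*y/2)


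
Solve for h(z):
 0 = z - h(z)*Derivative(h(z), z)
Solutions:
 h(z) = -sqrt(C1 + z^2)
 h(z) = sqrt(C1 + z^2)


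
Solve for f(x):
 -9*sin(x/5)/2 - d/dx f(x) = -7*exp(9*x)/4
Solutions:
 f(x) = C1 + 7*exp(9*x)/36 + 45*cos(x/5)/2


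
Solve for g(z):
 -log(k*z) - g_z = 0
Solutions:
 g(z) = C1 - z*log(k*z) + z


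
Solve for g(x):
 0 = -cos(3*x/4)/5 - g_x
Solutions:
 g(x) = C1 - 4*sin(3*x/4)/15


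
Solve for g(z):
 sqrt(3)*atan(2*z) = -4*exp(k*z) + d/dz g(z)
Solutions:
 g(z) = C1 + sqrt(3)*(z*atan(2*z) - log(4*z^2 + 1)/4) + 4*Piecewise((exp(k*z)/k, Ne(k, 0)), (z, True))


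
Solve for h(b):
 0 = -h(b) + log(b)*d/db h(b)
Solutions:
 h(b) = C1*exp(li(b))


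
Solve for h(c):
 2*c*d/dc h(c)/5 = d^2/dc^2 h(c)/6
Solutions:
 h(c) = C1 + C2*erfi(sqrt(30)*c/5)


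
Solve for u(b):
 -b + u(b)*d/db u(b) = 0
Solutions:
 u(b) = -sqrt(C1 + b^2)
 u(b) = sqrt(C1 + b^2)


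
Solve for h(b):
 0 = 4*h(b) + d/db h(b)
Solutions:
 h(b) = C1*exp(-4*b)


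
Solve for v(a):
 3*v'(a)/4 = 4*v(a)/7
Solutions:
 v(a) = C1*exp(16*a/21)


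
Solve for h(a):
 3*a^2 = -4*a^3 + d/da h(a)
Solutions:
 h(a) = C1 + a^4 + a^3


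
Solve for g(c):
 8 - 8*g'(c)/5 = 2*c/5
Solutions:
 g(c) = C1 - c^2/8 + 5*c


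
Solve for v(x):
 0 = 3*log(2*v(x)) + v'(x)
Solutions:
 Integral(1/(log(_y) + log(2)), (_y, v(x)))/3 = C1 - x


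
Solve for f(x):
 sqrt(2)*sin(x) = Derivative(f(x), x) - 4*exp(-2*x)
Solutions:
 f(x) = C1 - sqrt(2)*cos(x) - 2*exp(-2*x)


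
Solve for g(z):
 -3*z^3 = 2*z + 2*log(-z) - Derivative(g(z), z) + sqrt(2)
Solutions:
 g(z) = C1 + 3*z^4/4 + z^2 + 2*z*log(-z) + z*(-2 + sqrt(2))


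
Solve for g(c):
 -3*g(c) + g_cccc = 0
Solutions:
 g(c) = C1*exp(-3^(1/4)*c) + C2*exp(3^(1/4)*c) + C3*sin(3^(1/4)*c) + C4*cos(3^(1/4)*c)


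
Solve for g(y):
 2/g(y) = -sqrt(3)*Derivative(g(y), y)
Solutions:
 g(y) = -sqrt(C1 - 12*sqrt(3)*y)/3
 g(y) = sqrt(C1 - 12*sqrt(3)*y)/3


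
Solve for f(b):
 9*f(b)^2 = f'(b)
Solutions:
 f(b) = -1/(C1 + 9*b)


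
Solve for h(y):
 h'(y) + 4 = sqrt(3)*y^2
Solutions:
 h(y) = C1 + sqrt(3)*y^3/3 - 4*y


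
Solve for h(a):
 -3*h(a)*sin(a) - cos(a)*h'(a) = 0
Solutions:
 h(a) = C1*cos(a)^3


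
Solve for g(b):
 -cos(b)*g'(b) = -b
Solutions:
 g(b) = C1 + Integral(b/cos(b), b)


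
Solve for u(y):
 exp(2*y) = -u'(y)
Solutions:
 u(y) = C1 - exp(2*y)/2


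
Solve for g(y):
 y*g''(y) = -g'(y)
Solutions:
 g(y) = C1 + C2*log(y)


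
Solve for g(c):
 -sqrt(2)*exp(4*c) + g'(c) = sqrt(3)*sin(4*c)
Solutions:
 g(c) = C1 + sqrt(2)*exp(4*c)/4 - sqrt(3)*cos(4*c)/4


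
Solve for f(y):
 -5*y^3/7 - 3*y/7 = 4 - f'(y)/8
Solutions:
 f(y) = C1 + 10*y^4/7 + 12*y^2/7 + 32*y


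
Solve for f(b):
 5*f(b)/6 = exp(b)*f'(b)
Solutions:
 f(b) = C1*exp(-5*exp(-b)/6)


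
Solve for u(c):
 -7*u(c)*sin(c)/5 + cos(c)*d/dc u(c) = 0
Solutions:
 u(c) = C1/cos(c)^(7/5)


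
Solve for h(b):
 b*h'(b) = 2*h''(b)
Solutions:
 h(b) = C1 + C2*erfi(b/2)


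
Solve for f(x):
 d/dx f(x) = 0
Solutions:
 f(x) = C1


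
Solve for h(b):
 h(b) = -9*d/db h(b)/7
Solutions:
 h(b) = C1*exp(-7*b/9)


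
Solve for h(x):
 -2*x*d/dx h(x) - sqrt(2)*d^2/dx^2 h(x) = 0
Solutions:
 h(x) = C1 + C2*erf(2^(3/4)*x/2)


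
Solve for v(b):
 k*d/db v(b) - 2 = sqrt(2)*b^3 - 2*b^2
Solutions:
 v(b) = C1 + sqrt(2)*b^4/(4*k) - 2*b^3/(3*k) + 2*b/k


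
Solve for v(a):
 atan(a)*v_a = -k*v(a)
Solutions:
 v(a) = C1*exp(-k*Integral(1/atan(a), a))


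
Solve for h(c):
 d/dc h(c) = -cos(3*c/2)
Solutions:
 h(c) = C1 - 2*sin(3*c/2)/3


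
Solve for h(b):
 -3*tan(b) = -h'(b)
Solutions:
 h(b) = C1 - 3*log(cos(b))


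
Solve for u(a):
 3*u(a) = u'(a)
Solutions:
 u(a) = C1*exp(3*a)


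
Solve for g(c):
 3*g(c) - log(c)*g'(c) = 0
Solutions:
 g(c) = C1*exp(3*li(c))


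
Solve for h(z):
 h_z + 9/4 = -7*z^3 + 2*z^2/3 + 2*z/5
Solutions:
 h(z) = C1 - 7*z^4/4 + 2*z^3/9 + z^2/5 - 9*z/4


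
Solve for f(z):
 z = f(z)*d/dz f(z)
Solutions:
 f(z) = -sqrt(C1 + z^2)
 f(z) = sqrt(C1 + z^2)


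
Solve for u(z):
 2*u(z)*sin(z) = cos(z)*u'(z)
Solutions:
 u(z) = C1/cos(z)^2


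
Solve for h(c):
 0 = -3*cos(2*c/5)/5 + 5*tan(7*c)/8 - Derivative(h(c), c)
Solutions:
 h(c) = C1 - 5*log(cos(7*c))/56 - 3*sin(2*c/5)/2


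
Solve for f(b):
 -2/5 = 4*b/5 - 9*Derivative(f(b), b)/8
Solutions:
 f(b) = C1 + 16*b^2/45 + 16*b/45


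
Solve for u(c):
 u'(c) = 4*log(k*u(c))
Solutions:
 li(k*u(c))/k = C1 + 4*c


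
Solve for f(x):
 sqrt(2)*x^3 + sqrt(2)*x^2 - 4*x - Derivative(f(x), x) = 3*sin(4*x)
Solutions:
 f(x) = C1 + sqrt(2)*x^4/4 + sqrt(2)*x^3/3 - 2*x^2 + 3*cos(4*x)/4


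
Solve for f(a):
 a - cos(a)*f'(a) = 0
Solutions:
 f(a) = C1 + Integral(a/cos(a), a)


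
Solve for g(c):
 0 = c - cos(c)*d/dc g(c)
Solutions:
 g(c) = C1 + Integral(c/cos(c), c)


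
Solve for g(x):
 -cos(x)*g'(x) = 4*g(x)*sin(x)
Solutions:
 g(x) = C1*cos(x)^4


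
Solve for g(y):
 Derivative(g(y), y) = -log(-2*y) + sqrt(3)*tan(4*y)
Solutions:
 g(y) = C1 - y*log(-y) - y*log(2) + y - sqrt(3)*log(cos(4*y))/4


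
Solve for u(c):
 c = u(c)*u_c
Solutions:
 u(c) = -sqrt(C1 + c^2)
 u(c) = sqrt(C1 + c^2)


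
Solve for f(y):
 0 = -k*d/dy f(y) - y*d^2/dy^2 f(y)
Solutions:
 f(y) = C1 + y^(1 - re(k))*(C2*sin(log(y)*Abs(im(k))) + C3*cos(log(y)*im(k)))


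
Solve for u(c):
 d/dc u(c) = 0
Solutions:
 u(c) = C1


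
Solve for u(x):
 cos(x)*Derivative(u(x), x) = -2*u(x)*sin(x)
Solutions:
 u(x) = C1*cos(x)^2


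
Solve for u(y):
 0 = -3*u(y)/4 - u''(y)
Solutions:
 u(y) = C1*sin(sqrt(3)*y/2) + C2*cos(sqrt(3)*y/2)


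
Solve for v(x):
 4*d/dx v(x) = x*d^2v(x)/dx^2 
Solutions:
 v(x) = C1 + C2*x^5


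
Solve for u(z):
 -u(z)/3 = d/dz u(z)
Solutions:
 u(z) = C1*exp(-z/3)


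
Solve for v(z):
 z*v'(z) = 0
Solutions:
 v(z) = C1


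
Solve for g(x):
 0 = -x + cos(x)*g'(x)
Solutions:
 g(x) = C1 + Integral(x/cos(x), x)


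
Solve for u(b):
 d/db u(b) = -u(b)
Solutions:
 u(b) = C1*exp(-b)


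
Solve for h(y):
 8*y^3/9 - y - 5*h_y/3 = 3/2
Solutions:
 h(y) = C1 + 2*y^4/15 - 3*y^2/10 - 9*y/10


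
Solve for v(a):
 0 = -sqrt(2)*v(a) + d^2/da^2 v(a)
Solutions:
 v(a) = C1*exp(-2^(1/4)*a) + C2*exp(2^(1/4)*a)


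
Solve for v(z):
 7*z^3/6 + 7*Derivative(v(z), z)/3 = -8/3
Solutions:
 v(z) = C1 - z^4/8 - 8*z/7


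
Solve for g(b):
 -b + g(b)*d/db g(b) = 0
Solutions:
 g(b) = -sqrt(C1 + b^2)
 g(b) = sqrt(C1 + b^2)


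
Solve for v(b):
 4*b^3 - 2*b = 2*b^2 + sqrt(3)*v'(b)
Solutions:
 v(b) = C1 + sqrt(3)*b^4/3 - 2*sqrt(3)*b^3/9 - sqrt(3)*b^2/3


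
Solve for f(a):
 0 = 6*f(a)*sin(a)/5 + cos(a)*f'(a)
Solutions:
 f(a) = C1*cos(a)^(6/5)


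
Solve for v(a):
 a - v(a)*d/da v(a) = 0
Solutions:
 v(a) = -sqrt(C1 + a^2)
 v(a) = sqrt(C1 + a^2)


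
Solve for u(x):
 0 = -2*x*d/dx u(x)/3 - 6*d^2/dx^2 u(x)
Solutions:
 u(x) = C1 + C2*erf(sqrt(2)*x/6)


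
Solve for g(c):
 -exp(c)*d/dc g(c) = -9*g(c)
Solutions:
 g(c) = C1*exp(-9*exp(-c))


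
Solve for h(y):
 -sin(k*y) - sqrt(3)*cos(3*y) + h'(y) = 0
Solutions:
 h(y) = C1 + sqrt(3)*sin(3*y)/3 - cos(k*y)/k


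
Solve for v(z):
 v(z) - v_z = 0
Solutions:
 v(z) = C1*exp(z)


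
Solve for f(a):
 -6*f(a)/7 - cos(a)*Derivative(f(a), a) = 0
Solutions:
 f(a) = C1*(sin(a) - 1)^(3/7)/(sin(a) + 1)^(3/7)


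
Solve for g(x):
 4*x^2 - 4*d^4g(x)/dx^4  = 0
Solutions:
 g(x) = C1 + C2*x + C3*x^2 + C4*x^3 + x^6/360


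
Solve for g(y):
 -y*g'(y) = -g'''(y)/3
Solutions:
 g(y) = C1 + Integral(C2*airyai(3^(1/3)*y) + C3*airybi(3^(1/3)*y), y)


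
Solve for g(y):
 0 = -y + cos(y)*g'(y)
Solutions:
 g(y) = C1 + Integral(y/cos(y), y)


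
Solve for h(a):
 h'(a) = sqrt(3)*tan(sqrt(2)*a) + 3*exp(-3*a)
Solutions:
 h(a) = C1 + sqrt(6)*log(tan(sqrt(2)*a)^2 + 1)/4 - exp(-3*a)


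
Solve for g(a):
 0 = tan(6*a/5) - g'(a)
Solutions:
 g(a) = C1 - 5*log(cos(6*a/5))/6


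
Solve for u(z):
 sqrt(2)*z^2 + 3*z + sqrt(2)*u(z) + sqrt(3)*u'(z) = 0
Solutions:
 u(z) = C1*exp(-sqrt(6)*z/3) - z^2 - 3*sqrt(2)*z/2 + sqrt(6)*z - 3 + 3*sqrt(3)/2


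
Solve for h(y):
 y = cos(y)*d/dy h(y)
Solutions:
 h(y) = C1 + Integral(y/cos(y), y)


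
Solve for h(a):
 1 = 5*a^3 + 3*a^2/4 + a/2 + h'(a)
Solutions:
 h(a) = C1 - 5*a^4/4 - a^3/4 - a^2/4 + a


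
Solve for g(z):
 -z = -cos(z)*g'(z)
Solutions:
 g(z) = C1 + Integral(z/cos(z), z)


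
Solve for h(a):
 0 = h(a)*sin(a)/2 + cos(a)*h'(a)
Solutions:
 h(a) = C1*sqrt(cos(a))


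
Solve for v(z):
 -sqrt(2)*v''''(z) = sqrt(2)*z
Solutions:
 v(z) = C1 + C2*z + C3*z^2 + C4*z^3 - z^5/120


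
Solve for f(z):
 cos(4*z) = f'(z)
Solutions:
 f(z) = C1 + sin(4*z)/4


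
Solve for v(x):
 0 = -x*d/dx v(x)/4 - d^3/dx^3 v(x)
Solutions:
 v(x) = C1 + Integral(C2*airyai(-2^(1/3)*x/2) + C3*airybi(-2^(1/3)*x/2), x)


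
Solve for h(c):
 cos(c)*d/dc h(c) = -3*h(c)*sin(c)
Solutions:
 h(c) = C1*cos(c)^3


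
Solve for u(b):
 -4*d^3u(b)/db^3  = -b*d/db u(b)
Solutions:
 u(b) = C1 + Integral(C2*airyai(2^(1/3)*b/2) + C3*airybi(2^(1/3)*b/2), b)


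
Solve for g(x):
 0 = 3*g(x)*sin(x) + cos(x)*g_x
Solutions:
 g(x) = C1*cos(x)^3


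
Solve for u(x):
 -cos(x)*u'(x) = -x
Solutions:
 u(x) = C1 + Integral(x/cos(x), x)


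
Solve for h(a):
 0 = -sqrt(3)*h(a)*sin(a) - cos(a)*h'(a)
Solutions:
 h(a) = C1*cos(a)^(sqrt(3))


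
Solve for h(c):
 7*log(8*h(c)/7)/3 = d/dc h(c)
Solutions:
 -3*Integral(1/(log(_y) - log(7) + 3*log(2)), (_y, h(c)))/7 = C1 - c


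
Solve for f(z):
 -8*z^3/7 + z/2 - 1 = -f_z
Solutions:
 f(z) = C1 + 2*z^4/7 - z^2/4 + z


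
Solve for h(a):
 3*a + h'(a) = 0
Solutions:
 h(a) = C1 - 3*a^2/2


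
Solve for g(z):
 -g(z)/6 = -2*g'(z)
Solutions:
 g(z) = C1*exp(z/12)


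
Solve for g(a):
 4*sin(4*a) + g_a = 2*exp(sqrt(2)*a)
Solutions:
 g(a) = C1 + sqrt(2)*exp(sqrt(2)*a) + cos(4*a)


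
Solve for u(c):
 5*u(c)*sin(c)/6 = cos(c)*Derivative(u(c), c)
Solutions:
 u(c) = C1/cos(c)^(5/6)


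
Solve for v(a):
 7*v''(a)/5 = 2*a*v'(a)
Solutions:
 v(a) = C1 + C2*erfi(sqrt(35)*a/7)


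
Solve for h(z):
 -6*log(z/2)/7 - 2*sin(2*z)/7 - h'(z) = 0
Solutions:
 h(z) = C1 - 6*z*log(z)/7 + 6*z*log(2)/7 + 6*z/7 + cos(2*z)/7


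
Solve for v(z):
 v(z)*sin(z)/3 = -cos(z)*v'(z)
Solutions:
 v(z) = C1*cos(z)^(1/3)


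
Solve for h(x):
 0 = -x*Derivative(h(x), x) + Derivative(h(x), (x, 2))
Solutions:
 h(x) = C1 + C2*erfi(sqrt(2)*x/2)


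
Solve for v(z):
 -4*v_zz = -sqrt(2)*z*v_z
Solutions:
 v(z) = C1 + C2*erfi(2^(3/4)*z/4)


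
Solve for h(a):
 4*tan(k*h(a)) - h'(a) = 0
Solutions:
 h(a) = Piecewise((-asin(exp(C1*k + 4*a*k))/k + pi/k, Ne(k, 0)), (nan, True))
 h(a) = Piecewise((asin(exp(C1*k + 4*a*k))/k, Ne(k, 0)), (nan, True))


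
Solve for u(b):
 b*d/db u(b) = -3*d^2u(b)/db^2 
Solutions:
 u(b) = C1 + C2*erf(sqrt(6)*b/6)


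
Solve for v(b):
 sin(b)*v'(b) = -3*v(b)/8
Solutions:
 v(b) = C1*(cos(b) + 1)^(3/16)/(cos(b) - 1)^(3/16)


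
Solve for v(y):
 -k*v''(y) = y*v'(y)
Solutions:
 v(y) = C1 + C2*sqrt(k)*erf(sqrt(2)*y*sqrt(1/k)/2)


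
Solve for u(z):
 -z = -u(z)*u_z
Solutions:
 u(z) = -sqrt(C1 + z^2)
 u(z) = sqrt(C1 + z^2)


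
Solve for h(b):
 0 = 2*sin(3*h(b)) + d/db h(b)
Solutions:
 h(b) = -acos((-C1 - exp(12*b))/(C1 - exp(12*b)))/3 + 2*pi/3
 h(b) = acos((-C1 - exp(12*b))/(C1 - exp(12*b)))/3


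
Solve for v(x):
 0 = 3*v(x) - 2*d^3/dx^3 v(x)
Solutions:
 v(x) = C3*exp(2^(2/3)*3^(1/3)*x/2) + (C1*sin(2^(2/3)*3^(5/6)*x/4) + C2*cos(2^(2/3)*3^(5/6)*x/4))*exp(-2^(2/3)*3^(1/3)*x/4)


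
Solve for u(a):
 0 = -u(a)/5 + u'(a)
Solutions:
 u(a) = C1*exp(a/5)


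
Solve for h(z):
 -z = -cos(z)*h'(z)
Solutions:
 h(z) = C1 + Integral(z/cos(z), z)


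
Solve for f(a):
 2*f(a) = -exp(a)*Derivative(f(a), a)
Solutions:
 f(a) = C1*exp(2*exp(-a))


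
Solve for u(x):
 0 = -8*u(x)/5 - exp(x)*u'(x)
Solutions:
 u(x) = C1*exp(8*exp(-x)/5)


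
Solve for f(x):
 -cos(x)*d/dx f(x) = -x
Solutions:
 f(x) = C1 + Integral(x/cos(x), x)


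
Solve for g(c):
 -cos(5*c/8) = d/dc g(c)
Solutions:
 g(c) = C1 - 8*sin(5*c/8)/5


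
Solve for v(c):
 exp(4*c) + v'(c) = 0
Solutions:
 v(c) = C1 - exp(4*c)/4


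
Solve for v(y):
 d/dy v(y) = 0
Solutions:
 v(y) = C1


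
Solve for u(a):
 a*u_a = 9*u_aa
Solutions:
 u(a) = C1 + C2*erfi(sqrt(2)*a/6)


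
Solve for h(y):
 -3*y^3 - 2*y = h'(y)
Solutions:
 h(y) = C1 - 3*y^4/4 - y^2


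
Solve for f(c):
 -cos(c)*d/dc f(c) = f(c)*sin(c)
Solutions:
 f(c) = C1*cos(c)


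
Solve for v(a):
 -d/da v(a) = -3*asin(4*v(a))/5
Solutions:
 Integral(1/asin(4*_y), (_y, v(a))) = C1 + 3*a/5


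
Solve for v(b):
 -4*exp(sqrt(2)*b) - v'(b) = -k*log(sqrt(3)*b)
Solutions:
 v(b) = C1 + b*k*log(b) + b*k*(-1 + log(3)/2) - 2*sqrt(2)*exp(sqrt(2)*b)


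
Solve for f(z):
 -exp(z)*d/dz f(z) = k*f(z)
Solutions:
 f(z) = C1*exp(k*exp(-z))


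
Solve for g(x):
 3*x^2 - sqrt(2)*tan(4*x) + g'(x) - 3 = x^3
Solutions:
 g(x) = C1 + x^4/4 - x^3 + 3*x - sqrt(2)*log(cos(4*x))/4


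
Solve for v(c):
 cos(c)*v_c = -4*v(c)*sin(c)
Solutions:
 v(c) = C1*cos(c)^4


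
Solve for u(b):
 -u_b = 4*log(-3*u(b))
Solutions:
 Integral(1/(log(-_y) + log(3)), (_y, u(b)))/4 = C1 - b


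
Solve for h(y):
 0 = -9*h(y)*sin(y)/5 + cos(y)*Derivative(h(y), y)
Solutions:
 h(y) = C1/cos(y)^(9/5)


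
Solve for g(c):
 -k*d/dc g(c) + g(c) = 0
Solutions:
 g(c) = C1*exp(c/k)


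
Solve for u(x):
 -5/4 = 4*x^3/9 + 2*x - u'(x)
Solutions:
 u(x) = C1 + x^4/9 + x^2 + 5*x/4


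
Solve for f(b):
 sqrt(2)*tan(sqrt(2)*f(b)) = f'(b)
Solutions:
 f(b) = sqrt(2)*(pi - asin(C1*exp(2*b)))/2
 f(b) = sqrt(2)*asin(C1*exp(2*b))/2


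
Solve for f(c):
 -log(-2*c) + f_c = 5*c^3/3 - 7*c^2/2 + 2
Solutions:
 f(c) = C1 + 5*c^4/12 - 7*c^3/6 + c*log(-c) + c*(log(2) + 1)


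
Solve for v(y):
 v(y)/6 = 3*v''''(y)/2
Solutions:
 v(y) = C1*exp(-sqrt(3)*y/3) + C2*exp(sqrt(3)*y/3) + C3*sin(sqrt(3)*y/3) + C4*cos(sqrt(3)*y/3)


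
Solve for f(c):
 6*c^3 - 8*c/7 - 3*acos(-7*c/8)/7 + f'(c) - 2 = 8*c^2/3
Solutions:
 f(c) = C1 - 3*c^4/2 + 8*c^3/9 + 4*c^2/7 + 3*c*acos(-7*c/8)/7 + 2*c + 3*sqrt(64 - 49*c^2)/49


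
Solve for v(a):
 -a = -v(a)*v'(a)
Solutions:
 v(a) = -sqrt(C1 + a^2)
 v(a) = sqrt(C1 + a^2)


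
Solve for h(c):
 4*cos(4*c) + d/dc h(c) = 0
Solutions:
 h(c) = C1 - sin(4*c)


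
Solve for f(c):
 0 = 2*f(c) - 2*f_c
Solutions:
 f(c) = C1*exp(c)


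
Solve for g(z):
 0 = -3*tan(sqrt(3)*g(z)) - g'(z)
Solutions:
 g(z) = sqrt(3)*(pi - asin(C1*exp(-3*sqrt(3)*z)))/3
 g(z) = sqrt(3)*asin(C1*exp(-3*sqrt(3)*z))/3


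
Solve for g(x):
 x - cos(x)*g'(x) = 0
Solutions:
 g(x) = C1 + Integral(x/cos(x), x)


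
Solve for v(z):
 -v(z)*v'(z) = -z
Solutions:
 v(z) = -sqrt(C1 + z^2)
 v(z) = sqrt(C1 + z^2)


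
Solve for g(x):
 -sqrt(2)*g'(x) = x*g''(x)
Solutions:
 g(x) = C1 + C2*x^(1 - sqrt(2))


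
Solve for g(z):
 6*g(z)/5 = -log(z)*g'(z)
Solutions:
 g(z) = C1*exp(-6*li(z)/5)


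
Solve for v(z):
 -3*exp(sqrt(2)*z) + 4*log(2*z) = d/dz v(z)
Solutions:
 v(z) = C1 + 4*z*log(z) + 4*z*(-1 + log(2)) - 3*sqrt(2)*exp(sqrt(2)*z)/2


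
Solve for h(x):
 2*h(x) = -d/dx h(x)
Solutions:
 h(x) = C1*exp(-2*x)


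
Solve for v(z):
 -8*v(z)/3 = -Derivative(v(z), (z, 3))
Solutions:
 v(z) = C3*exp(2*3^(2/3)*z/3) + (C1*sin(3^(1/6)*z) + C2*cos(3^(1/6)*z))*exp(-3^(2/3)*z/3)


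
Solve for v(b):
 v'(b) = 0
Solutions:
 v(b) = C1


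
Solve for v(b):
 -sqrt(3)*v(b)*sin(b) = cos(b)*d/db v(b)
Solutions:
 v(b) = C1*cos(b)^(sqrt(3))


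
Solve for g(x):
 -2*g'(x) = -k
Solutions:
 g(x) = C1 + k*x/2


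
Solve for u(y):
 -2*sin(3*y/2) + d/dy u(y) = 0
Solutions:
 u(y) = C1 - 4*cos(3*y/2)/3


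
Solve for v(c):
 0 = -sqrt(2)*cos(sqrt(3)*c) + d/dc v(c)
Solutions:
 v(c) = C1 + sqrt(6)*sin(sqrt(3)*c)/3


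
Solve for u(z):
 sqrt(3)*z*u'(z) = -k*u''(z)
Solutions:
 u(z) = C1 + C2*sqrt(k)*erf(sqrt(2)*3^(1/4)*z*sqrt(1/k)/2)


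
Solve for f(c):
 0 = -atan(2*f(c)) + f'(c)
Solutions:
 Integral(1/atan(2*_y), (_y, f(c))) = C1 + c


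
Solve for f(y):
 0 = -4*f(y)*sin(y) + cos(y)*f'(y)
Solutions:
 f(y) = C1/cos(y)^4


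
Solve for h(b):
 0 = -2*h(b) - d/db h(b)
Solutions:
 h(b) = C1*exp(-2*b)


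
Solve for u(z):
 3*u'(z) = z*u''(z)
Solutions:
 u(z) = C1 + C2*z^4


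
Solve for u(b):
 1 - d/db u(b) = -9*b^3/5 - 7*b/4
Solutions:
 u(b) = C1 + 9*b^4/20 + 7*b^2/8 + b


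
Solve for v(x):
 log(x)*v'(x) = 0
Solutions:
 v(x) = C1


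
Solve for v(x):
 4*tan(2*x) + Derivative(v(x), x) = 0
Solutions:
 v(x) = C1 + 2*log(cos(2*x))


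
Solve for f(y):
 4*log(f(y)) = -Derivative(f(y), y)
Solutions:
 li(f(y)) = C1 - 4*y


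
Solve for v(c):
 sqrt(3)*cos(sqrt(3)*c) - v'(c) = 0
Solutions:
 v(c) = C1 + sin(sqrt(3)*c)


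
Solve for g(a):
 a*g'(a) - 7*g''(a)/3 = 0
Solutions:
 g(a) = C1 + C2*erfi(sqrt(42)*a/14)


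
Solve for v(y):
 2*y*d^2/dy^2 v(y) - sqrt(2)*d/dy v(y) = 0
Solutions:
 v(y) = C1 + C2*y^(sqrt(2)/2 + 1)


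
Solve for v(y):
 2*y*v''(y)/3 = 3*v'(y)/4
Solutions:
 v(y) = C1 + C2*y^(17/8)


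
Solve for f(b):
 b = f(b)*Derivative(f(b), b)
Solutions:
 f(b) = -sqrt(C1 + b^2)
 f(b) = sqrt(C1 + b^2)


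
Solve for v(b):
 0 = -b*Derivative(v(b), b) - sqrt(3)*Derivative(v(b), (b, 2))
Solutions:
 v(b) = C1 + C2*erf(sqrt(2)*3^(3/4)*b/6)


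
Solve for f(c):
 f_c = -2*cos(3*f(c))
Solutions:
 f(c) = -asin((C1 + exp(12*c))/(C1 - exp(12*c)))/3 + pi/3
 f(c) = asin((C1 + exp(12*c))/(C1 - exp(12*c)))/3


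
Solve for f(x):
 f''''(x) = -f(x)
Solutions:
 f(x) = (C1*sin(sqrt(2)*x/2) + C2*cos(sqrt(2)*x/2))*exp(-sqrt(2)*x/2) + (C3*sin(sqrt(2)*x/2) + C4*cos(sqrt(2)*x/2))*exp(sqrt(2)*x/2)


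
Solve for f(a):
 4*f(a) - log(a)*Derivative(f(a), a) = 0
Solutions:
 f(a) = C1*exp(4*li(a))


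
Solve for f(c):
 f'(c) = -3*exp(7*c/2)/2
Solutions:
 f(c) = C1 - 3*exp(7*c/2)/7


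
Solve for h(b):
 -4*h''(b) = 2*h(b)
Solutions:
 h(b) = C1*sin(sqrt(2)*b/2) + C2*cos(sqrt(2)*b/2)


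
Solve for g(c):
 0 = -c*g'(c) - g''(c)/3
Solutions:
 g(c) = C1 + C2*erf(sqrt(6)*c/2)


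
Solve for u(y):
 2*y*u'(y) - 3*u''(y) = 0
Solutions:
 u(y) = C1 + C2*erfi(sqrt(3)*y/3)


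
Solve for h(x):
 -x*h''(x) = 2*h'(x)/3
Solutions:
 h(x) = C1 + C2*x^(1/3)


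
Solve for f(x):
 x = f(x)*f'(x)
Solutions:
 f(x) = -sqrt(C1 + x^2)
 f(x) = sqrt(C1 + x^2)


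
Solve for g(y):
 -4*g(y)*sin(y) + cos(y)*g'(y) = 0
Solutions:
 g(y) = C1/cos(y)^4


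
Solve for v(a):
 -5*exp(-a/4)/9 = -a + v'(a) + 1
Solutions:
 v(a) = C1 + a^2/2 - a + 20*exp(-a/4)/9


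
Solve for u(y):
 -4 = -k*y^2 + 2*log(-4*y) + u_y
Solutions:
 u(y) = C1 + k*y^3/3 - 2*y*log(-y) + 2*y*(-2*log(2) - 1)


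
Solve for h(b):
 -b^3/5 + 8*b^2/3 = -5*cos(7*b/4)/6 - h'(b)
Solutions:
 h(b) = C1 + b^4/20 - 8*b^3/9 - 10*sin(7*b/4)/21


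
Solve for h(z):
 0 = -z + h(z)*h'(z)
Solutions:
 h(z) = -sqrt(C1 + z^2)
 h(z) = sqrt(C1 + z^2)


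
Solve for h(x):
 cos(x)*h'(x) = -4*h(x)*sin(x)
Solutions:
 h(x) = C1*cos(x)^4


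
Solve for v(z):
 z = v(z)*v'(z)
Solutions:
 v(z) = -sqrt(C1 + z^2)
 v(z) = sqrt(C1 + z^2)


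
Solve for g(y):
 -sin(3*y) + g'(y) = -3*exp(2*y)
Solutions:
 g(y) = C1 - 3*exp(2*y)/2 - cos(3*y)/3


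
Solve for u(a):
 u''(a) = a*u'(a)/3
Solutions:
 u(a) = C1 + C2*erfi(sqrt(6)*a/6)


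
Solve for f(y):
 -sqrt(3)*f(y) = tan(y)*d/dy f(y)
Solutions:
 f(y) = C1/sin(y)^(sqrt(3))


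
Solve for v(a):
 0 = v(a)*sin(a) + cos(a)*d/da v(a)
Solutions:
 v(a) = C1*cos(a)


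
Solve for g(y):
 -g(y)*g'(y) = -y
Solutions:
 g(y) = -sqrt(C1 + y^2)
 g(y) = sqrt(C1 + y^2)


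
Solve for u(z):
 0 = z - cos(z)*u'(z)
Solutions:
 u(z) = C1 + Integral(z/cos(z), z)


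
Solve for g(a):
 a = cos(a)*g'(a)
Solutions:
 g(a) = C1 + Integral(a/cos(a), a)


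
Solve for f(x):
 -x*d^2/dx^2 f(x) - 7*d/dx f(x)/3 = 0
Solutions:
 f(x) = C1 + C2/x^(4/3)


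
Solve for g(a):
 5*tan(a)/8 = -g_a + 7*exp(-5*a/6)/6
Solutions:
 g(a) = C1 - 5*log(tan(a)^2 + 1)/16 - 7*exp(-5*a/6)/5


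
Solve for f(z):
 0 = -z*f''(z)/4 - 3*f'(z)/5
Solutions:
 f(z) = C1 + C2/z^(7/5)


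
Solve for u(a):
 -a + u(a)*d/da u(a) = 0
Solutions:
 u(a) = -sqrt(C1 + a^2)
 u(a) = sqrt(C1 + a^2)


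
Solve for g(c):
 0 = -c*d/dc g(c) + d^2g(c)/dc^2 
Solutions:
 g(c) = C1 + C2*erfi(sqrt(2)*c/2)


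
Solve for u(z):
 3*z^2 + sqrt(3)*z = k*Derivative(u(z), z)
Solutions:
 u(z) = C1 + z^3/k + sqrt(3)*z^2/(2*k)


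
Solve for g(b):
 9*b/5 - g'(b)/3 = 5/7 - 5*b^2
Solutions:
 g(b) = C1 + 5*b^3 + 27*b^2/10 - 15*b/7


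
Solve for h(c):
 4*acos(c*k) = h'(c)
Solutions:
 h(c) = C1 + 4*Piecewise((c*acos(c*k) - sqrt(-c^2*k^2 + 1)/k, Ne(k, 0)), (pi*c/2, True))


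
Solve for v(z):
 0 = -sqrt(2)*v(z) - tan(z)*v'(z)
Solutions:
 v(z) = C1/sin(z)^(sqrt(2))


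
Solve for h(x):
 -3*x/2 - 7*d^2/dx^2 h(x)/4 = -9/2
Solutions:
 h(x) = C1 + C2*x - x^3/7 + 9*x^2/7


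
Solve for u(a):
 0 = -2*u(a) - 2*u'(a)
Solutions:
 u(a) = C1*exp(-a)


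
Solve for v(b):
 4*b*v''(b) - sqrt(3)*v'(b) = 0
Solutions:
 v(b) = C1 + C2*b^(sqrt(3)/4 + 1)


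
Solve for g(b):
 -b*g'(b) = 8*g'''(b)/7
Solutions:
 g(b) = C1 + Integral(C2*airyai(-7^(1/3)*b/2) + C3*airybi(-7^(1/3)*b/2), b)


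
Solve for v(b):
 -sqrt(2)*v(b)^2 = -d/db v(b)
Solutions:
 v(b) = -1/(C1 + sqrt(2)*b)


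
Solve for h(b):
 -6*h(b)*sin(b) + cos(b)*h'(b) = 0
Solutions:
 h(b) = C1/cos(b)^6


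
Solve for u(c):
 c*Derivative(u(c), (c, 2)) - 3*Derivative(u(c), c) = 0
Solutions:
 u(c) = C1 + C2*c^4


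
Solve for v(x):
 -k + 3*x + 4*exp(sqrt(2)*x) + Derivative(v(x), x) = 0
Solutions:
 v(x) = C1 + k*x - 3*x^2/2 - 2*sqrt(2)*exp(sqrt(2)*x)


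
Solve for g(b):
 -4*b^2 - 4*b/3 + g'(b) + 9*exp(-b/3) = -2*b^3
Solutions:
 g(b) = C1 - b^4/2 + 4*b^3/3 + 2*b^2/3 + 27*exp(-b/3)


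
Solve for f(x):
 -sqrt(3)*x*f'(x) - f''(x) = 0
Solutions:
 f(x) = C1 + C2*erf(sqrt(2)*3^(1/4)*x/2)


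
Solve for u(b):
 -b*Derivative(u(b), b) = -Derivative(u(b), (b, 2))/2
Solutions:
 u(b) = C1 + C2*erfi(b)


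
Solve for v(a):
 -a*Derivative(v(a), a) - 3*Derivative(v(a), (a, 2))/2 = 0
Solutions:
 v(a) = C1 + C2*erf(sqrt(3)*a/3)


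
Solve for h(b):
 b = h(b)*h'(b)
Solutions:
 h(b) = -sqrt(C1 + b^2)
 h(b) = sqrt(C1 + b^2)


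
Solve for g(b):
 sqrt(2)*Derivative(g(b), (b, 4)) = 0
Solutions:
 g(b) = C1 + C2*b + C3*b^2 + C4*b^3


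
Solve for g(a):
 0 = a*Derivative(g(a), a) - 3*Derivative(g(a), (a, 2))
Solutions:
 g(a) = C1 + C2*erfi(sqrt(6)*a/6)


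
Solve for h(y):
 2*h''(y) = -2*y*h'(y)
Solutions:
 h(y) = C1 + C2*erf(sqrt(2)*y/2)


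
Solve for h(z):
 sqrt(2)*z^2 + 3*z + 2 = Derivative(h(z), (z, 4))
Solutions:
 h(z) = C1 + C2*z + C3*z^2 + C4*z^3 + sqrt(2)*z^6/360 + z^5/40 + z^4/12


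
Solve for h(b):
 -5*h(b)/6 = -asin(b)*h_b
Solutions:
 h(b) = C1*exp(5*Integral(1/asin(b), b)/6)


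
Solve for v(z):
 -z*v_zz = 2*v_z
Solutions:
 v(z) = C1 + C2/z


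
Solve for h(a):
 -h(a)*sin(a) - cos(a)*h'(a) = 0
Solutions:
 h(a) = C1*cos(a)


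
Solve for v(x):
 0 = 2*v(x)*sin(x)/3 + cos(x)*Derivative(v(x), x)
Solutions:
 v(x) = C1*cos(x)^(2/3)


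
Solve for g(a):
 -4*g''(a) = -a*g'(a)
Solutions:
 g(a) = C1 + C2*erfi(sqrt(2)*a/4)


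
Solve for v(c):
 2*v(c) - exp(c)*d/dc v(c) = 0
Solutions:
 v(c) = C1*exp(-2*exp(-c))


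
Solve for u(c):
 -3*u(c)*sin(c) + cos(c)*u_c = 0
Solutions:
 u(c) = C1/cos(c)^3


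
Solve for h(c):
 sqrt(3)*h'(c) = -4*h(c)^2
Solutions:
 h(c) = 3/(C1 + 4*sqrt(3)*c)


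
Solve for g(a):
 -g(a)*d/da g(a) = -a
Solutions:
 g(a) = -sqrt(C1 + a^2)
 g(a) = sqrt(C1 + a^2)


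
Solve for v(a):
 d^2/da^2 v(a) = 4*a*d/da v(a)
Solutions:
 v(a) = C1 + C2*erfi(sqrt(2)*a)


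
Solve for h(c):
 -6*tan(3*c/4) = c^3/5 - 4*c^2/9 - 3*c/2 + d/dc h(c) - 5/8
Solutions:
 h(c) = C1 - c^4/20 + 4*c^3/27 + 3*c^2/4 + 5*c/8 + 8*log(cos(3*c/4))


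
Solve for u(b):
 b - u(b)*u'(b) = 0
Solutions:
 u(b) = -sqrt(C1 + b^2)
 u(b) = sqrt(C1 + b^2)


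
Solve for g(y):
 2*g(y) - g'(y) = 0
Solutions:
 g(y) = C1*exp(2*y)


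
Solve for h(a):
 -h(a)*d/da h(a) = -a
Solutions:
 h(a) = -sqrt(C1 + a^2)
 h(a) = sqrt(C1 + a^2)


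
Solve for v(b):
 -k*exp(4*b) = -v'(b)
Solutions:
 v(b) = C1 + k*exp(4*b)/4


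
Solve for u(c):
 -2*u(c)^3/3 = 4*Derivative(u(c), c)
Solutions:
 u(c) = -sqrt(3)*sqrt(-1/(C1 - c))
 u(c) = sqrt(3)*sqrt(-1/(C1 - c))


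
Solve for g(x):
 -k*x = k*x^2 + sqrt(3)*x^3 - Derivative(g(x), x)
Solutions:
 g(x) = C1 + k*x^3/3 + k*x^2/2 + sqrt(3)*x^4/4


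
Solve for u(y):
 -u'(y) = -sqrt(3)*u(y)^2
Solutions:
 u(y) = -1/(C1 + sqrt(3)*y)


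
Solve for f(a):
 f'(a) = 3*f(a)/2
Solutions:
 f(a) = C1*exp(3*a/2)


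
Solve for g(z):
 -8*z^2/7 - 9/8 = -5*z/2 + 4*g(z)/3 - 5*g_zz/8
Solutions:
 g(z) = C1*exp(-4*sqrt(30)*z/15) + C2*exp(4*sqrt(30)*z/15) - 6*z^2/7 + 15*z/8 - 369/224


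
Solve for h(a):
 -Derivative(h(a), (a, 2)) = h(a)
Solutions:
 h(a) = C1*sin(a) + C2*cos(a)


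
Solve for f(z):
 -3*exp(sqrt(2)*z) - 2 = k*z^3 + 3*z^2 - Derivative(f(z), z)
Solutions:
 f(z) = C1 + k*z^4/4 + z^3 + 2*z + 3*sqrt(2)*exp(sqrt(2)*z)/2


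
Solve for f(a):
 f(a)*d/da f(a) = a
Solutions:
 f(a) = -sqrt(C1 + a^2)
 f(a) = sqrt(C1 + a^2)


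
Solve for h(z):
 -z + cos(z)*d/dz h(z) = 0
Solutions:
 h(z) = C1 + Integral(z/cos(z), z)


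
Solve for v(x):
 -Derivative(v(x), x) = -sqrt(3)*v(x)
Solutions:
 v(x) = C1*exp(sqrt(3)*x)


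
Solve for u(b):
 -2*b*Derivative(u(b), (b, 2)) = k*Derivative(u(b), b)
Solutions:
 u(b) = C1 + b^(1 - re(k)/2)*(C2*sin(log(b)*Abs(im(k))/2) + C3*cos(log(b)*im(k)/2))


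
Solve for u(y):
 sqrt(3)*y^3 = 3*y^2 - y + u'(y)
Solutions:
 u(y) = C1 + sqrt(3)*y^4/4 - y^3 + y^2/2


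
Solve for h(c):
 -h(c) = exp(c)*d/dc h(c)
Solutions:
 h(c) = C1*exp(exp(-c))


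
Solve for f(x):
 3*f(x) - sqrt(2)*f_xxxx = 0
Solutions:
 f(x) = C1*exp(-2^(7/8)*3^(1/4)*x/2) + C2*exp(2^(7/8)*3^(1/4)*x/2) + C3*sin(2^(7/8)*3^(1/4)*x/2) + C4*cos(2^(7/8)*3^(1/4)*x/2)


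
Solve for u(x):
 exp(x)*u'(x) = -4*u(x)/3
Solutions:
 u(x) = C1*exp(4*exp(-x)/3)


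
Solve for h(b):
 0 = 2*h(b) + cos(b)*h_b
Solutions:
 h(b) = C1*(sin(b) - 1)/(sin(b) + 1)


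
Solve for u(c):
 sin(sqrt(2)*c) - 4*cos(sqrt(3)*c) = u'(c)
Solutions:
 u(c) = C1 - 4*sqrt(3)*sin(sqrt(3)*c)/3 - sqrt(2)*cos(sqrt(2)*c)/2


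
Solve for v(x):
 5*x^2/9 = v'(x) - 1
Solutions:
 v(x) = C1 + 5*x^3/27 + x


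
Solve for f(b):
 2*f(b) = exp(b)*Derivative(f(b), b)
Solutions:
 f(b) = C1*exp(-2*exp(-b))


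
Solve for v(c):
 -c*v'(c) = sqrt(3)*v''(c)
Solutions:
 v(c) = C1 + C2*erf(sqrt(2)*3^(3/4)*c/6)


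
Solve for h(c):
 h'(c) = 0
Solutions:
 h(c) = C1


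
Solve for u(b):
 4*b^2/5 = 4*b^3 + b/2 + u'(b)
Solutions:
 u(b) = C1 - b^4 + 4*b^3/15 - b^2/4


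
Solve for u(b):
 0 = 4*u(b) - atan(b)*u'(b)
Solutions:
 u(b) = C1*exp(4*Integral(1/atan(b), b))


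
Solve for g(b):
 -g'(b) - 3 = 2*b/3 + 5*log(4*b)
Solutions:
 g(b) = C1 - b^2/3 - 5*b*log(b) - b*log(1024) + 2*b


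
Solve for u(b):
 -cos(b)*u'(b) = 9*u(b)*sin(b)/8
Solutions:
 u(b) = C1*cos(b)^(9/8)


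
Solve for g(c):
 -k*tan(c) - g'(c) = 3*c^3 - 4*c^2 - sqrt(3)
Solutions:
 g(c) = C1 - 3*c^4/4 + 4*c^3/3 + sqrt(3)*c + k*log(cos(c))


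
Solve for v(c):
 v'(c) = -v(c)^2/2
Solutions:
 v(c) = 2/(C1 + c)


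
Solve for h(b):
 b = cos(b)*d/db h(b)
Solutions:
 h(b) = C1 + Integral(b/cos(b), b)


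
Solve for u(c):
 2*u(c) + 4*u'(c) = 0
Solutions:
 u(c) = C1*exp(-c/2)


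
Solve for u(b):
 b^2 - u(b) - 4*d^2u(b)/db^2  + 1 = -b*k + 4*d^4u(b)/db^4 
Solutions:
 u(b) = b^2 + b*k + (C1 + C2*b)*sin(sqrt(2)*b/2) + (C3 + C4*b)*cos(sqrt(2)*b/2) - 7


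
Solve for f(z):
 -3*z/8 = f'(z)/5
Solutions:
 f(z) = C1 - 15*z^2/16


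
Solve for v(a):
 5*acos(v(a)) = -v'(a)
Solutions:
 Integral(1/acos(_y), (_y, v(a))) = C1 - 5*a


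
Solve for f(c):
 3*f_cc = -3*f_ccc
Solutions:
 f(c) = C1 + C2*c + C3*exp(-c)


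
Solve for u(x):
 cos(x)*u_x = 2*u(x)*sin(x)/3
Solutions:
 u(x) = C1/cos(x)^(2/3)


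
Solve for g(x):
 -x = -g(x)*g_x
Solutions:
 g(x) = -sqrt(C1 + x^2)
 g(x) = sqrt(C1 + x^2)


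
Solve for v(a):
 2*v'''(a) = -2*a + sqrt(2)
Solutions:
 v(a) = C1 + C2*a + C3*a^2 - a^4/24 + sqrt(2)*a^3/12


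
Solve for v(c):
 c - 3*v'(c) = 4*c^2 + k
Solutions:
 v(c) = C1 - 4*c^3/9 + c^2/6 - c*k/3


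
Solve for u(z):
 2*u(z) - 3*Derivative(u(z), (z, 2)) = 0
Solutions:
 u(z) = C1*exp(-sqrt(6)*z/3) + C2*exp(sqrt(6)*z/3)


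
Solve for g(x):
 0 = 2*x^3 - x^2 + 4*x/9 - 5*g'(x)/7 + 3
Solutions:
 g(x) = C1 + 7*x^4/10 - 7*x^3/15 + 14*x^2/45 + 21*x/5


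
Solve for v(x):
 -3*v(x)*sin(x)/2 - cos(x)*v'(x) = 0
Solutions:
 v(x) = C1*cos(x)^(3/2)


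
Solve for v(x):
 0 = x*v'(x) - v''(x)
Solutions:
 v(x) = C1 + C2*erfi(sqrt(2)*x/2)


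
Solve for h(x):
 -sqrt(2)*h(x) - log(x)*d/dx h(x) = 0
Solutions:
 h(x) = C1*exp(-sqrt(2)*li(x))


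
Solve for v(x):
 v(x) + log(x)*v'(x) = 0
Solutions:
 v(x) = C1*exp(-li(x))


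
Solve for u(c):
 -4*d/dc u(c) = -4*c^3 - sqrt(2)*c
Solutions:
 u(c) = C1 + c^4/4 + sqrt(2)*c^2/8


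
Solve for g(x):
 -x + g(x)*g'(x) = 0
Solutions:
 g(x) = -sqrt(C1 + x^2)
 g(x) = sqrt(C1 + x^2)


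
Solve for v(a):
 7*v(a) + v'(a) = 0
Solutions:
 v(a) = C1*exp(-7*a)


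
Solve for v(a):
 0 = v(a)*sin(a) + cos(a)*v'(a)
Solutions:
 v(a) = C1*cos(a)


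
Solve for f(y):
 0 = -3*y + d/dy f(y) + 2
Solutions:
 f(y) = C1 + 3*y^2/2 - 2*y


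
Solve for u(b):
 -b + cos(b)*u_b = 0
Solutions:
 u(b) = C1 + Integral(b/cos(b), b)


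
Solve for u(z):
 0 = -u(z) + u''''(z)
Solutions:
 u(z) = C1*exp(-z) + C2*exp(z) + C3*sin(z) + C4*cos(z)


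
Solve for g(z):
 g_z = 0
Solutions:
 g(z) = C1


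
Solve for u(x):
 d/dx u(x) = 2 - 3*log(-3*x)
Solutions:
 u(x) = C1 - 3*x*log(-x) + x*(5 - 3*log(3))


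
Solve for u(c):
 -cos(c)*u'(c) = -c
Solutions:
 u(c) = C1 + Integral(c/cos(c), c)


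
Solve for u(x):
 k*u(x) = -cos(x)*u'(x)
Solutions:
 u(x) = C1*exp(k*(log(sin(x) - 1) - log(sin(x) + 1))/2)


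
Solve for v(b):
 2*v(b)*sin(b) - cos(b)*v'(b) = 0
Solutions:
 v(b) = C1/cos(b)^2


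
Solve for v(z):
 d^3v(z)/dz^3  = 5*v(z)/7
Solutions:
 v(z) = C3*exp(5^(1/3)*7^(2/3)*z/7) + (C1*sin(sqrt(3)*5^(1/3)*7^(2/3)*z/14) + C2*cos(sqrt(3)*5^(1/3)*7^(2/3)*z/14))*exp(-5^(1/3)*7^(2/3)*z/14)


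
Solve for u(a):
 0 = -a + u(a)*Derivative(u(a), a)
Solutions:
 u(a) = -sqrt(C1 + a^2)
 u(a) = sqrt(C1 + a^2)


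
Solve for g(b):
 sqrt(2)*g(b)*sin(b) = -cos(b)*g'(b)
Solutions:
 g(b) = C1*cos(b)^(sqrt(2))


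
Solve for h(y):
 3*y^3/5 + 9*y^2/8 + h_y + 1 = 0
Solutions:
 h(y) = C1 - 3*y^4/20 - 3*y^3/8 - y


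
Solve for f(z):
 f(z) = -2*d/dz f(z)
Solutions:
 f(z) = C1*exp(-z/2)


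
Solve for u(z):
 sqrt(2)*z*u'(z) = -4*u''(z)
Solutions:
 u(z) = C1 + C2*erf(2^(3/4)*z/4)


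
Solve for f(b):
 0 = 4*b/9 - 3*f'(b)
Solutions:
 f(b) = C1 + 2*b^2/27


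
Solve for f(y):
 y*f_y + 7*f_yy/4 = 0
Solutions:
 f(y) = C1 + C2*erf(sqrt(14)*y/7)


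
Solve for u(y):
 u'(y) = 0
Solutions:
 u(y) = C1


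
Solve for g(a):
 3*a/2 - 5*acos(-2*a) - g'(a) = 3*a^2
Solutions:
 g(a) = C1 - a^3 + 3*a^2/4 - 5*a*acos(-2*a) - 5*sqrt(1 - 4*a^2)/2


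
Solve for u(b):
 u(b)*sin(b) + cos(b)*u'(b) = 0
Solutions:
 u(b) = C1*cos(b)


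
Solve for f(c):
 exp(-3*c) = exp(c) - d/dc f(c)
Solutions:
 f(c) = C1 + exp(c) + exp(-3*c)/3


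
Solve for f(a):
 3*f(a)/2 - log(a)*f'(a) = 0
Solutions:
 f(a) = C1*exp(3*li(a)/2)


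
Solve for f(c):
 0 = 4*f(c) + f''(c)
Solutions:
 f(c) = C1*sin(2*c) + C2*cos(2*c)


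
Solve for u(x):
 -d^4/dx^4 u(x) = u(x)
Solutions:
 u(x) = (C1*sin(sqrt(2)*x/2) + C2*cos(sqrt(2)*x/2))*exp(-sqrt(2)*x/2) + (C3*sin(sqrt(2)*x/2) + C4*cos(sqrt(2)*x/2))*exp(sqrt(2)*x/2)


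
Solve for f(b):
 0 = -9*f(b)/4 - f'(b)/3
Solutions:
 f(b) = C1*exp(-27*b/4)


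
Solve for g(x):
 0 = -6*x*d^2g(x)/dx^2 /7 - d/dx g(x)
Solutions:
 g(x) = C1 + C2/x^(1/6)


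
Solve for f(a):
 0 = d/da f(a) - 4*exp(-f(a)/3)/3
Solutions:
 f(a) = 3*log(C1 + 4*a/9)


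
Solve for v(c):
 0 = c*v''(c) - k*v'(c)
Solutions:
 v(c) = C1 + c^(re(k) + 1)*(C2*sin(log(c)*Abs(im(k))) + C3*cos(log(c)*im(k)))


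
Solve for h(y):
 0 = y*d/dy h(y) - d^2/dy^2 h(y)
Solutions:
 h(y) = C1 + C2*erfi(sqrt(2)*y/2)


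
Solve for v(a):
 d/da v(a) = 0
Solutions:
 v(a) = C1


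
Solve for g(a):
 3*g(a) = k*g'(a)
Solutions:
 g(a) = C1*exp(3*a/k)


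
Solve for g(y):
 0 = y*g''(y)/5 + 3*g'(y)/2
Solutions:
 g(y) = C1 + C2/y^(13/2)


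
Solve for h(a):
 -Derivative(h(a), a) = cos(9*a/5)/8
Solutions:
 h(a) = C1 - 5*sin(9*a/5)/72


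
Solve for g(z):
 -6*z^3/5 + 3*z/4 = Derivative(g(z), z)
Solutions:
 g(z) = C1 - 3*z^4/10 + 3*z^2/8


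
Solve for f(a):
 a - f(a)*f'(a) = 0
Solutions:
 f(a) = -sqrt(C1 + a^2)
 f(a) = sqrt(C1 + a^2)


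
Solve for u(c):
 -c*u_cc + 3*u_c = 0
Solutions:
 u(c) = C1 + C2*c^4


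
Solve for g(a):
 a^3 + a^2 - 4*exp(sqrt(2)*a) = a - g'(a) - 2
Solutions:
 g(a) = C1 - a^4/4 - a^3/3 + a^2/2 - 2*a + 2*sqrt(2)*exp(sqrt(2)*a)


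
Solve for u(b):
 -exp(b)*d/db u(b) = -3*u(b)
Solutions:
 u(b) = C1*exp(-3*exp(-b))


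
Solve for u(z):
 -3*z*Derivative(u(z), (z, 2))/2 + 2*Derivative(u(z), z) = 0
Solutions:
 u(z) = C1 + C2*z^(7/3)


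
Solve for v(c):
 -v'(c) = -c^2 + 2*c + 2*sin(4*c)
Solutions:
 v(c) = C1 + c^3/3 - c^2 + cos(4*c)/2


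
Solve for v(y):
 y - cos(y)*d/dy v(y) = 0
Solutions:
 v(y) = C1 + Integral(y/cos(y), y)


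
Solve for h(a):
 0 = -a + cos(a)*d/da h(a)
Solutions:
 h(a) = C1 + Integral(a/cos(a), a)


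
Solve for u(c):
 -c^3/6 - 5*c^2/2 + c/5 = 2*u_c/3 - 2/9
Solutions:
 u(c) = C1 - c^4/16 - 5*c^3/4 + 3*c^2/20 + c/3


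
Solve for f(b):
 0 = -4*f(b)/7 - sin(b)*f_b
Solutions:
 f(b) = C1*(cos(b) + 1)^(2/7)/(cos(b) - 1)^(2/7)


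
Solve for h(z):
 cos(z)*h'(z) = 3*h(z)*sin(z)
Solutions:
 h(z) = C1/cos(z)^3


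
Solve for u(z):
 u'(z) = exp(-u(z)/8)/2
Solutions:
 u(z) = 8*log(C1 + z/16)


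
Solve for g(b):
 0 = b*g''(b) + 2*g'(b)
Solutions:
 g(b) = C1 + C2/b


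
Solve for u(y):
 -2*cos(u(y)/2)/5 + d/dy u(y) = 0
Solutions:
 -2*y/5 - log(sin(u(y)/2) - 1) + log(sin(u(y)/2) + 1) = C1


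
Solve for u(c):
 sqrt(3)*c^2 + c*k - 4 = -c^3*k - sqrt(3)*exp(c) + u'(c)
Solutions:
 u(c) = C1 + c^4*k/4 + sqrt(3)*c^3/3 + c^2*k/2 - 4*c + sqrt(3)*exp(c)


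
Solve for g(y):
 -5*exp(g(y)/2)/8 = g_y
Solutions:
 g(y) = 2*log(1/(C1 + 5*y)) + 8*log(2)


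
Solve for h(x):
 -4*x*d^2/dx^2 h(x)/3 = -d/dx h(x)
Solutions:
 h(x) = C1 + C2*x^(7/4)


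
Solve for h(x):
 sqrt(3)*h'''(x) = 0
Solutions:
 h(x) = C1 + C2*x + C3*x^2


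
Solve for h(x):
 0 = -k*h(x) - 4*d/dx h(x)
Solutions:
 h(x) = C1*exp(-k*x/4)


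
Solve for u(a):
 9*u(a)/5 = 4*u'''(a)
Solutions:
 u(a) = C3*exp(3^(2/3)*50^(1/3)*a/10) + (C1*sin(3*3^(1/6)*50^(1/3)*a/20) + C2*cos(3*3^(1/6)*50^(1/3)*a/20))*exp(-3^(2/3)*50^(1/3)*a/20)
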